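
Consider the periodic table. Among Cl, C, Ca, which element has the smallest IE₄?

After 3 electrons have been removed, what remains? Cl³⁺ still has 4 valence electrons; C³⁺ still has 1 valence electron; Ca³⁺ is already 1 electron into the core.
Core electrons are held far more tightly than valence electrons, so Ca tops the IE_4 order.
Valence configurations: Cl³⁺ [Ne]3s²3p², C³⁺ [He]2s¹.
Tabulated IE_4 (kJ/mol): Cl 5159, C 6223, Ca 6491.
Overall IE_4 order: Cl < C < Ca.

Cl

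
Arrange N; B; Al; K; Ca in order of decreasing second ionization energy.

K > N > B > Al > Ca

IE_2 is the cost of taking one more electron from the +1 cation: N⁺ still has 4 valence electrons; B⁺ still has 2 valence electrons; Al⁺ still has 2 valence electrons; K⁺ is the bare [Ar] core; Ca⁺ still has 1 valence electron.
Pulling an electron out of a noble-gas core costs far more than removing a remaining valence electron, so K sits at the high end of IE_2.
Valence configurations: N⁺ [He]2s²2p², B⁺ [He]2s², Al⁺ [Ne]3s², Ca⁺ [Ar]4s¹.
Approximate IE_2 values (kJ/mol): N 2856, B 2427, Al 1817, K 3052, Ca 1145.
Putting it together, IE_2: Ca < Al < B < N < K.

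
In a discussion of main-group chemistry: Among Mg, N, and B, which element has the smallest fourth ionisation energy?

N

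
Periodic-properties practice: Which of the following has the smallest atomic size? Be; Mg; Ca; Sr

Be

Be is in period 2, group 2; Mg is in period 3, group 2; Ca is in period 4, group 2; Sr is in period 5, group 2.
Radius decreases left→right (rising Z_eff, same n) and increases top→bottom (higher n).
All are in group 2, so atomic radius increases down the group.
The smallest atomic size among these belongs to Be.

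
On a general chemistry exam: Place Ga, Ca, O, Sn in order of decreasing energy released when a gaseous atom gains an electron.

O > Sn > Ga > Ca

O is in period 2, group 16; Ca is in period 4, group 2; Ga is in period 4, group 13; Sn is in period 5, group 14.
Electron affinity generally becomes more exothermic across a period toward the halogens and less exothermic down a group.
These span different periods and groups, so the two trends combine.
Ga > Ca: Ga lies to the right of Ca in period 4, so the across-period effect alone puts Ga higher.
Sn > Ga: the two effects oppose for this pair; the across-period effect wins (107 vs 29 kJ/mol).
O > Sn: both effects reinforce here, so O is clearly the higher of the two.
Approximate values (kJ/mol): O 141, Ca 2, Ga 29, Sn 107.
So from highest to lowest: O > Sn > Ga > Ca.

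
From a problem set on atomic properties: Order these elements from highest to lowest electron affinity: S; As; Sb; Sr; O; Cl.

O is in period 2, group 16; S is in period 3, group 16; Cl is in period 3, group 17; As is in period 4, group 15; Sr is in period 5, group 2; Sb is in period 5, group 15.
Electron affinity generally becomes more exothermic across a period toward the halogens and less exothermic down a group.
Neither a single period nor a single group — weigh both effects.
As > Sr: relative to Sr, both the across-period and down-group shifts push As's electron affinity up.
Sb > As: this pair runs against the simple trend — see the exception note.
O > Sb: both effects reinforce here, so O is clearly the higher of the two.
S > O: this pair runs against the simple trend — see the exception note.
Cl > S: Cl lies to the right of S in period 3, so the across-period effect alone puts Cl higher.
Note the exception: Sb has a higher electron affinity than As, contrary to the simple trend — both are half-filled np³, but the pairing/repulsion penalty for the added electron shrinks as the p orbitals become larger and more diffuse down the group, and for Sb that outweighs the weaker nuclear attraction.
Note the exception: S has a higher electron affinity than O, contrary to the simple trend — the compact 2p subshell of O repels the added electron more than S's larger 3p does.
For reference (kJ/mol): O 141, S 200, Cl 349, As 78, Sr 5, Sb 103.
So from highest to lowest: Cl > S > O > Sb > As > Sr.

Cl, S, O, Sb, As, Sr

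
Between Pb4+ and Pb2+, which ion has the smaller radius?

Pb4+

Both ions have Z = 82 protons, but Pb4+ has lost more electrons, so its remaining electrons feel a larger effective nuclear charge per electron and are pulled in more tightly.
Higher positive charge → smaller ion, so Pb2+ > Pb4+.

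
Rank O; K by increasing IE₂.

IE_2 is the cost of taking one more electron from the +1 cation: O⁺ still has 5 valence electrons; K⁺ is the bare [Ar] core.
Usually core removal costs more than valence removal, but here the competition is close: a tightly held n=2 valence electron can cost more to remove than an n=3 core electron, so the actual values have to decide it.
Tabulated IE_2 (kJ/mol): O 3388, K 3052.
So the second ionization energies run K < O.

K, O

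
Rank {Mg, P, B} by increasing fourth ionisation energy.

P, Mg, B

After 3 electrons have been removed, what remains? Mg³⁺ is already 1 electron into the core; P³⁺ still has 2 valence electrons; B³⁺ is the bare [He] core.
Core electrons are held far more tightly than valence electrons, so Mg and B top the IE_4 order.
The numbers (kJ/mol): Mg 10543, P 4964, B 25026.
Hence IE_4: P < Mg < B.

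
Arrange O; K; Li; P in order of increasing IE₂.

P < K < O < Li

The second ionization energy removes an electron from the +1 ion. For each element: O⁺ still has 5 valence electrons; K⁺ is the bare [Ar] core; Li⁺ is the bare [He] core; P⁺ still has 4 valence electrons.
Usually core removal costs more than valence removal, but here the competition is close: a tightly held n=2 valence electron can cost more to remove than an n=3 core electron, so the actual values have to decide it.
Valence configurations: O⁺ [He]2s²2p³, P⁺ [Ne]3s²3p².
The numbers (kJ/mol): O 3388, K 3052, Li 7298, P 1907.
So the second ionization energies run P < K < O < Li.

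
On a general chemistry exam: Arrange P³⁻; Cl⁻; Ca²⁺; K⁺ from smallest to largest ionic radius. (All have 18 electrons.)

Ca²⁺, K⁺, Cl⁻, P³⁻

All of these have 18 electrons, so size is governed by nuclear charge alone: the more protons, the stronger the pull on the same electron cloud, and the smaller the ion.
Nuclear charges: Ca²⁺ (Z=20), K⁺ (Z=19), Cl⁻ (Z=17), P³⁻ (Z=15).
Smallest to largest: Ca²⁺ < K⁺ < Cl⁻ < P³⁻.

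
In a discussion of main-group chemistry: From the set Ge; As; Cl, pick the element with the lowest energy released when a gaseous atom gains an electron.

Cl is in period 3, group 17; Ge is in period 4, group 14; As is in period 4, group 15.
Electron affinity generally becomes more exothermic across a period toward the halogens and less exothermic down a group.
Neither a single period nor a single group — weigh both effects.
Ge > As: this pair runs against the simple trend — see the exception note.
Cl > Ge: relative to Ge, both the across-period and down-group shifts push Cl's electron affinity up.
Note the exception: Ge has a higher electron affinity than As, contrary to the simple trend — adding an electron to As's half-filled 4p³ is unfavourable, so Ge (4p²) has the more exothermic EA.
For reference (kJ/mol): Cl 349, Ge 119, As 78.
The lowest energy released when a gaseous atom gains an electron among these belongs to As.

As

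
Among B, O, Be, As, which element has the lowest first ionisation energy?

Be is in period 2, group 2; B is in period 2, group 13; O is in period 2, group 16; As is in period 4, group 15.
First ionization energy rises across a period (greater Z_eff holds electrons more tightly) and falls down a group (valence electrons are farther from the nucleus).
Here both period and group differ, so the two effects have to be weighed against each other.
Be > B: this pair runs against the simple trend — see the exception note.
As > Be: the two effects oppose for this pair; the across-period effect wins (947 vs 900 kJ/mol).
O > As: relative to As, both the across-period and down-group shifts push O's first ionization energy up.
Note the exception: Be has a higher first ionization energy than B, contrary to the simple trend — removing B's lone 2p electron is easier than breaking Be's filled 2s².
For reference (kJ/mol): Be 900, B 801, O 1314, As 947.
The lowest first ionisation energy among these belongs to B.

B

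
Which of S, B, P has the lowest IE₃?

After 2 electrons have been removed, what remains? S²⁺ still has 4 valence electrons; B²⁺ still has 1 valence electron; P²⁺ still has 3 valence electrons.
All are still removing valence electrons, so compare the +2 ions as you would atoms: IE_3 generally rises across a period (higher Z_eff) and falls down a group (larger shell), subject to the usual subshell exceptions.
Valence configurations: S²⁺ [Ne]3s²3p², B²⁺ [He]2s¹, P²⁺ [Ne]3s²3p¹.
The numbers (kJ/mol): S 3357, B 3660, P 2914.
Putting it together, IE_3: P < S < B.

P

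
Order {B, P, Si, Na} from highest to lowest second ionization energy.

The second ionization energy removes an electron from the +1 ion. For each element: B⁺ still has 2 valence electrons; P⁺ still has 4 valence electrons; Si⁺ still has 3 valence electrons; Na⁺ is the bare [Ne] core.
Breaking into a closed-shell core is much more expensive than removing a leftover valence electron — Na has the largest IE_2 here.
Valence configurations: B⁺ [He]2s², P⁺ [Ne]3s²3p², Si⁺ [Ne]3s²3p¹.
Approximate IE_2 values (kJ/mol): B 2427, P 1907, Si 1577, Na 4562.
Overall IE_2 order: Si < P < B < Na.

Na, B, P, Si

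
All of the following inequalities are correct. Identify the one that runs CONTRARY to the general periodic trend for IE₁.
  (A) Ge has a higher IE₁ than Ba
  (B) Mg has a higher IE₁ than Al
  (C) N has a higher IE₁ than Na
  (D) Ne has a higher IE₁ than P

The general trend: IE₁ increases across a period and decreases down a group.
(A) Ge (period 4, group 14) vs Ba (period 6, group 2): the stated order agrees with the simple trend.
(B) Mg (period 3, group 2) vs Al (period 3, group 13): the stated order contradicts the simple trend.
(C) N (period 2, group 15) vs Na (period 3, group 1): the stated order agrees with the simple trend.
(D) Ne (period 2, group 18) vs P (period 3, group 15): the stated order agrees with the simple trend.
The exception is (B): Al's single 3p electron is easier to remove than one from Mg's filled 3s².

(B)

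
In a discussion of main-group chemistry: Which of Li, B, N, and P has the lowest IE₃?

P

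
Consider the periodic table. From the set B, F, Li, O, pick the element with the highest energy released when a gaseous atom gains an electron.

F

Electron affinity generally becomes more exothermic across a period toward the halogens and less exothermic down a group.
All lie in period 2; the across-period trend (electron affinity increases left to right) applies, with the exception below.
Note the exception: Li has a higher electron affinity than B, contrary to the simple trend — B's ns²np¹ configuration gives only a small electron affinity — the sparsely filled np subshell binds an added electron weakly.
Tabulated electron affinity (kJ/mol): Li 60, B 27, O 141, F 328.
The highest energy released when a gaseous atom gains an electron among these belongs to F.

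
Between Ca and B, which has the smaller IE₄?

After 3 electrons have been removed, what remains? Ca³⁺ is already 1 electron into the core; B³⁺ is the bare [He] core.
All of these are removing an electron from a noble-gas core or deeper; the smaller core (lower principal quantum number) is held far more tightly, and within a period the higher nuclear charge binds the same core more tightly.
Approximate IE_4 values (kJ/mol): Ca 6491, B 25026.
Hence IE_4: Ca < B.

Ca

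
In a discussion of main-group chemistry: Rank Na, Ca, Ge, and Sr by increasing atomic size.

Ge, Na, Ca, Sr

Na is in period 3, group 1; Ca is in period 4, group 2; Ge is in period 4, group 14; Sr is in period 5, group 2.
Atomic radius shrinks across a period as nuclear charge pulls the same shell inward, and grows down a group as new shells are added.
These span different periods and groups, so the two trends combine.
Na > Ge: the two effects oppose for this pair; the across-period effect wins (155 vs 121 pm).
Ca > Na: period and group pull opposite ways; the down-group shift dominates (171 vs 155 pm).
Sr > Ca: Sr sits below Ca in group 2, so the down-group effect alone puts Sr larger.
Approximate values (pm): Na 155, Ca 171, Ge 121, Sr 185.
So from smallest to largest: Ge < Na < Ca < Sr.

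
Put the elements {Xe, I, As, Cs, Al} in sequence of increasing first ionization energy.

Removing the outermost electron gets harder across a period and easier down a group.
These span different periods and groups, so the two trends combine.
Al > Cs: relative to Cs, both the across-period and down-group shifts push Al's first ionization energy up.
As > Al: period and group pull opposite ways; the across-period shift dominates (947 vs 578 kJ/mol).
I > As: the two effects oppose for this pair; the across-period effect wins (1008 vs 947 kJ/mol).
Xe > I: Xe lies to the right of I in period 5, so the across-period effect alone puts Xe higher.
Approximate values (kJ/mol): Al 578, As 947, I 1008, Xe 1170, Cs 376.
So from lowest to highest: Cs < Al < As < I < Xe.

Cs < Al < As < I < Xe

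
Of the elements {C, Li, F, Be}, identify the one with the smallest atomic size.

Li is in period 2, group 1; Be is in period 2, group 2; C is in period 2, group 14; F is in period 2, group 17.
Across a period the added protons contract the valence shell; down a group each new principal shell makes the atom larger.
All lie in period 2, so atomic radius increases right to left.
The smallest atomic size among these belongs to F.

F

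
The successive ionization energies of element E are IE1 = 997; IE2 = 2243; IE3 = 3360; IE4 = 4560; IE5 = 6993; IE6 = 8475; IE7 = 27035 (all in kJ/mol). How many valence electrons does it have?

6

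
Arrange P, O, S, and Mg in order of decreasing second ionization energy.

O, S, P, Mg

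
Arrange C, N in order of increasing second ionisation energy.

C < N

After 1 electron has been removed, what remains? C⁺ still has 3 valence electrons; N⁺ still has 4 valence electrons.
All are still removing valence electrons, so compare the +1 ions as you would atoms: IE_2 generally rises across a period (higher Z_eff) and falls down a group (larger shell), subject to the usual subshell exceptions.
Valence configurations: C⁺ [He]2s²2p¹, N⁺ [He]2s²2p².
Approximate IE_2 values (kJ/mol): C 2353, N 2856.
Overall IE_2 order: C < N.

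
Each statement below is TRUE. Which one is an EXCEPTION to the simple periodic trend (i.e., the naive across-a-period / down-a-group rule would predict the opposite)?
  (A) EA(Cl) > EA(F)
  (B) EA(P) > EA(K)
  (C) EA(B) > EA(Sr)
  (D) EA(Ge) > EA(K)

The general trend: electron affinity increases across a period and decreases down a group.
(A) Cl (period 3, group 17) vs F (period 2, group 17): the stated order contradicts the simple trend.
(B) P (period 3, group 15) vs K (period 4, group 1): the stated order agrees with the simple trend.
(C) B (period 2, group 13) vs Sr (period 5, group 2): the stated order agrees with the simple trend.
(D) Ge (period 4, group 14) vs K (period 4, group 1): the stated order agrees with the simple trend.
The exception is (A): F's small 2p subshell makes the incoming electron feel strong e⁻–e⁻ repulsion, so Cl actually releases more energy on gaining an electron.

(A)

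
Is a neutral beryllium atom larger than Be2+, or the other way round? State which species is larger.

Be

Forming Be2+ removes 2 electrons from Be. Fewer electrons for the same nuclear charge means less shielding and a higher Z_eff on the remaining electrons, and for main-group metals the entire outer shell is lost.
A cation is smaller than its parent atom: Be2+ < Be.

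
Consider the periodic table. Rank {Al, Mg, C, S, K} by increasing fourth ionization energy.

S < K < C < Mg < Al

The fourth ionization energy removes an electron from the +3 ion. For each element: Al³⁺ is the bare [Ne] core; Mg³⁺ is already 1 electron into the core; C³⁺ still has 1 valence electron; S³⁺ still has 3 valence electrons; K³⁺ is already 2 electrons into the core.
Usually core removal costs more than valence removal, but here the competition is close: a tightly held n=2 valence electron can cost more to remove than an n=3 core electron, so the actual values have to decide it.
Valence configurations: C³⁺ [He]2s¹, S³⁺ [Ne]3s²3p¹.
Approximate IE_4 values (kJ/mol): Al 11577, Mg 10543, C 6223, S 4556, K 5877.
So the fourth ionization energies run S < K < C < Mg < Al.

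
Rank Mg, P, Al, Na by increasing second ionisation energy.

Mg < Al < P < Na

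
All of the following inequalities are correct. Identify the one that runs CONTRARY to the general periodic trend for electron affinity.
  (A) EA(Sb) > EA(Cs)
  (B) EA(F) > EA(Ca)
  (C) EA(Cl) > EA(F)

The general trend: electron affinity increases across a period and decreases down a group.
(A) Sb (period 5, group 15) vs Cs (period 6, group 1): the stated order agrees with the simple trend.
(B) F (period 2, group 17) vs Ca (period 4, group 2): the stated order agrees with the simple trend.
(C) Cl (period 3, group 17) vs F (period 2, group 17): the stated order contradicts the simple trend.
The exception is (C): F's small 2p subshell makes the incoming electron feel strong e⁻–e⁻ repulsion, so Cl actually releases more energy on gaining an electron.

(C)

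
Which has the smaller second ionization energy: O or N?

Consider each +1 ion: O⁺ still has 5 valence electrons; N⁺ still has 4 valence electrons.
All are still removing valence electrons, so compare the +1 ions as you would atoms: IE_2 generally rises across a period (higher Z_eff) and falls down a group (larger shell), subject to the usual subshell exceptions.
Valence configurations: O⁺ [He]2s²2p³, N⁺ [He]2s²2p².
Approximate IE_2 values (kJ/mol): O 3388, N 2856.
Overall IE_2 order: N < O.

N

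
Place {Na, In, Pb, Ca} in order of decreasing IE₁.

Na is in period 3, group 1; Ca is in period 4, group 2; In is in period 5, group 13; Pb is in period 6, group 14.
First ionization energy rises across a period (greater Z_eff holds electrons more tightly) and falls down a group (valence electrons are farther from the nucleus).
A diagonal step moves right (one effect) and down (the opposite effect) at once.
In > Na: period and group pull opposite ways; the across-period shift dominates (558 vs 496 kJ/mol).
Ca > In: period and group pull opposite ways; the down-group shift dominates (590 vs 558 kJ/mol).
Pb > Ca: period and group pull opposite ways; the across-period shift dominates (716 vs 590 kJ/mol).
Approximate values (kJ/mol): Na 496, Ca 590, In 558, Pb 716.
So from highest to lowest: Pb > Ca > In > Na.

Pb > Ca > In > Na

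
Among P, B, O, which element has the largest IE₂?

Consider each +1 ion: P⁺ still has 4 valence electrons; B⁺ still has 2 valence electrons; O⁺ still has 5 valence electrons.
All are still removing valence electrons, so compare the +1 ions as you would atoms: IE_2 generally rises across a period (higher Z_eff) and falls down a group (larger shell), subject to the usual subshell exceptions.
Valence configurations: P⁺ [Ne]3s²3p², B⁺ [He]2s², O⁺ [He]2s²2p³.
Tabulated IE_2 (kJ/mol): P 1907, B 2427, O 3388.
Hence IE_2: P < B < O.

O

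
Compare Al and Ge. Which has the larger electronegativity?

Al is in period 3, group 13; Ge is in period 4, group 14.
EN rises left→right (higher Z_eff, smaller atoms) and falls top→bottom (larger, more shielded atoms).
These span different periods and groups, so the two trends combine.
Ge > Al: period and group pull opposite ways; the across-period shift dominates (2.01 vs 1.61).
For reference (Pauling): Al 1.61, Ge 2.01.
So Ge has the larger electronegativity (Ge > Al).

Ge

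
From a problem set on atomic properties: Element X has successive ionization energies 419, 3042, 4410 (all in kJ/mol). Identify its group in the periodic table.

Group 1

Look for the largest jump between consecutive ionization energies: IE2/IE1 ≈ 7.3, far larger than any earlier ratio.
That jump marks the point where a core electron is being removed. So the atom has 1 valence electron.
A main-group element with 1 valence electron is in group 1.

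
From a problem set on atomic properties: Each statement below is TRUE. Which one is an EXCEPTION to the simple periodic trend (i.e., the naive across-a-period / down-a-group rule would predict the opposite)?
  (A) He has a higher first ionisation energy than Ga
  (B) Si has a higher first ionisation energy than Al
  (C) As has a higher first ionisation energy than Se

(C)

The general trend: first ionisation energy increases across a period and decreases down a group.
(A) He (period 1, group 18) vs Ga (period 4, group 13): the stated order agrees with the simple trend.
(B) Si (period 3, group 14) vs Al (period 3, group 13): the stated order agrees with the simple trend.
(C) As (period 4, group 15) vs Se (period 4, group 16): the stated order contradicts the simple trend.
The exception is (C): Se (4p⁴) ionizes more easily than half-filled As (4p³).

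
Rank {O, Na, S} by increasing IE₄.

Consider each +3 ion: O³⁺ still has 3 valence electrons; Na³⁺ is already 2 electrons into the core; S³⁺ still has 3 valence electrons.
Breaking into a closed-shell core is much more expensive than removing a leftover valence electron — Na has the largest IE_4 here.
Valence configurations: O³⁺ [He]2s²2p¹, S³⁺ [Ne]3s²3p¹.
Tabulated IE_4 (kJ/mol): O 7469, Na 9543, S 4556.
Putting it together, IE_4: S < O < Na.

S < O < Na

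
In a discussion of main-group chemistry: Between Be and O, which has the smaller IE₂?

Be

The second ionization energy removes an electron from the +1 ion. For each element: Be⁺ still has 1 valence electron; O⁺ still has 5 valence electrons.
All are still removing valence electrons, so compare the +1 ions as you would atoms: IE_2 generally rises across a period (higher Z_eff) and falls down a group (larger shell), subject to the usual subshell exceptions.
Valence configurations: Be⁺ [He]2s¹, O⁺ [He]2s²2p³.
The numbers (kJ/mol): Be 1757, O 3388.
Putting it together, IE_2: Be < O.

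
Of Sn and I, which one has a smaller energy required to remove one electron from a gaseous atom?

Sn

Sn is in period 5, group 14; I is in period 5, group 17.
IE₁ increases left→right with effective nuclear charge and decreases top→bottom as the valence shell moves farther out.
All lie in period 5, so first ionization energy increases left to right.
So Sn has the smaller energy required to remove one electron from a gaseous atom (Sn < I).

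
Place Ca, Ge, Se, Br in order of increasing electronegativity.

Ca, Ge, Se, Br

Ca is in period 4, group 2; Ge is in period 4, group 14; Se is in period 4, group 16; Br is in period 4, group 17.
EN rises left→right (higher Z_eff, smaller atoms) and falls top→bottom (larger, more shielded atoms).
All lie in period 4, so electronegativity increases left to right.
So from lowest to highest: Ca < Ge < Se < Br.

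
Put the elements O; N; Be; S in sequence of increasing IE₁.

Be is in period 2, group 2; N is in period 2, group 15; O is in period 2, group 16; S is in period 3, group 16.
First ionization energy rises across a period (greater Z_eff holds electrons more tightly) and falls down a group (valence electrons are farther from the nucleus).
These span different periods and groups, so the two trends combine.
S > Be: the two effects oppose for this pair; the across-period effect wins (1000 vs 900 kJ/mol).
O > S: they share group 16; the group trend gives O the larger value.
N > O: this pair runs against the simple trend — see the exception note.
Note the exception: N has a higher first ionization energy than O, contrary to the simple trend — pairing an electron in O's 2p⁴ costs repulsion energy, so O ionizes more easily than half-filled N (2p³).
Tabulated first ionization energy (kJ/mol): Be 900, N 1402, O 1314, S 1000.
So from lowest to highest: Be < S < O < N.

Be < S < O < N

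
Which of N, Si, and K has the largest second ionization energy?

K

Consider each +1 ion: N⁺ still has 4 valence electrons; Si⁺ still has 3 valence electrons; K⁺ is the bare [Ar] core.
Pulling an electron out of a noble-gas core costs far more than removing a remaining valence electron, so K sits at the high end of IE_2.
Valence configurations: N⁺ [He]2s²2p², Si⁺ [Ne]3s²3p¹.
Tabulated IE_2 (kJ/mol): N 2856, Si 1577, K 3052.
Overall IE_2 order: Si < N < K.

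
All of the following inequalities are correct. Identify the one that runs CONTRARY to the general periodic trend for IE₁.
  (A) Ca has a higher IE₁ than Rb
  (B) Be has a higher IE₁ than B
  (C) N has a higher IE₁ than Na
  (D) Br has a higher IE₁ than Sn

(B)

The general trend: IE₁ increases across a period and decreases down a group.
(A) Ca (period 4, group 2) vs Rb (period 5, group 1): the stated order agrees with the simple trend.
(B) Be (period 2, group 2) vs B (period 2, group 13): the stated order contradicts the simple trend.
(C) N (period 2, group 15) vs Na (period 3, group 1): the stated order agrees with the simple trend.
(D) Br (period 4, group 17) vs Sn (period 5, group 14): the stated order agrees with the simple trend.
The exception is (B): removing B's lone 2p electron is easier than breaking Be's filled 2s².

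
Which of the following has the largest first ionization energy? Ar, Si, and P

Ar

Si is in period 3, group 14; P is in period 3, group 15; Ar is in period 3, group 18.
Across a period the outer electron is held more tightly (higher IE₁); down a group it sits in a higher shell, more shielded, and comes off more easily.
All lie in period 3, so first ionization energy increases left to right.
The largest first ionization energy among these belongs to Ar.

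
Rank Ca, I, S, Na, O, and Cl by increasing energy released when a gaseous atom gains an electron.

Electron affinity generally becomes more exothermic across a period toward the halogens and less exothermic down a group.
Neither a single period nor a single group — weigh both effects.
Na > Ca: the two effects oppose for this pair; the down-group effect wins (53 vs 2 kJ/mol).
O > Na: both effects reinforce here, so O is clearly the higher of the two.
S > O: this pair runs against the simple trend — see the exception note.
I > S: period and group pull opposite ways; the across-period shift dominates (295 vs 200 kJ/mol).
Cl > I: they share group 17; the group trend gives Cl the larger value.
Note the exception: S has a higher electron affinity than O, contrary to the simple trend — the compact 2p subshell of O repels the added electron more than S's larger 3p does.
For reference (kJ/mol): O 141, Na 53, S 200, Cl 349, Ca 2, I 295.
So from lowest to highest: Ca < Na < O < S < I < Cl.

Ca < Na < O < S < I < Cl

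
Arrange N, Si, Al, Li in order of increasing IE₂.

IE_2 is the cost of taking one more electron from the +1 cation: N⁺ still has 4 valence electrons; Si⁺ still has 3 valence electrons; Al⁺ still has 2 valence electrons; Li⁺ is the bare [He] core.
Breaking into a closed-shell core is much more expensive than removing a leftover valence electron — Li has the largest IE_2 here.
Valence configurations: N⁺ [He]2s²2p², Si⁺ [Ne]3s²3p¹, Al⁺ [Ne]3s².
Si⁺ loses a lone 3p electron whereas Al⁺ must break into a filled 3s² pair, so IE_2(Al) > IE_2(Si) even though Si has the higher nuclear charge.
Approximate IE_2 values (kJ/mol): N 2856, Si 1577, Al 1817, Li 7298.
So the second ionization energies run Si < Al < N < Li.

Si < Al < N < Li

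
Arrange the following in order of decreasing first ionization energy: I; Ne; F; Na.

Ne > F > I > Na

Removing the outermost electron gets harder across a period and easier down a group.
These span different periods and groups, so the two trends combine.
I > Na: period and group pull opposite ways; the across-period shift dominates (1008 vs 496 kJ/mol).
F > I: they share group 17; the group trend gives F the larger value.
Ne > F: both are in period 2; the period trend gives Ne the larger value.
Approximate values (kJ/mol): F 1681, Ne 2081, Na 496, I 1008.
So from highest to lowest: Ne > F > I > Na.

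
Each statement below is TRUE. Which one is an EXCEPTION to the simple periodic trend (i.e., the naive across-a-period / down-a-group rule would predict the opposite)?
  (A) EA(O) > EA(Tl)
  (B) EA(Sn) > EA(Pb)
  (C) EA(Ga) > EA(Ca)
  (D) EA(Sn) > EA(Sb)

The general trend: electron affinity increases across a period and decreases down a group.
(A) O (period 2, group 16) vs Tl (period 6, group 13): the stated order agrees with the simple trend.
(B) Sn (period 5, group 14) vs Pb (period 6, group 14): the stated order agrees with the simple trend.
(C) Ga (period 4, group 13) vs Ca (period 4, group 2): the stated order agrees with the simple trend.
(D) Sn (period 5, group 14) vs Sb (period 5, group 15): the stated order contradicts the simple trend.
The exception is (D): adding an electron to Sb's half-filled 5p³ is unfavourable, so Sn has the more exothermic EA.

(D)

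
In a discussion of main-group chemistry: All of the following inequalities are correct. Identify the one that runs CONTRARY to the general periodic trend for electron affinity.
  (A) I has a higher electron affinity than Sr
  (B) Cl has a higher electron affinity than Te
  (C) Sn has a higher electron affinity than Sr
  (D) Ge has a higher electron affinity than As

The general trend: electron affinity increases across a period and decreases down a group.
(A) I (period 5, group 17) vs Sr (period 5, group 2): the stated order agrees with the simple trend.
(B) Cl (period 3, group 17) vs Te (period 5, group 16): the stated order agrees with the simple trend.
(C) Sn (period 5, group 14) vs Sr (period 5, group 2): the stated order agrees with the simple trend.
(D) Ge (period 4, group 14) vs As (period 4, group 15): the stated order contradicts the simple trend.
The exception is (D): adding an electron to As's half-filled 4p³ is unfavourable, so Ge (4p²) has the more exothermic EA.

(D)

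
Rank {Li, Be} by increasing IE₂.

IE_2 is the cost of taking one more electron from the +1 cation: Li⁺ is the bare [He] core; Be⁺ still has 1 valence electron.
Core electrons are held far more tightly than valence electrons, so Li tops the IE_2 order.
Tabulated IE_2 (kJ/mol): Li 7298, Be 1757.
Putting it together, IE_2: Be < Li.

Be < Li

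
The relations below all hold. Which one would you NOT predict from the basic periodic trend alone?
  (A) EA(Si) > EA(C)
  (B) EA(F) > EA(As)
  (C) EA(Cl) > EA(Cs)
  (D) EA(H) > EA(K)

The general trend: electron affinity increases across a period and decreases down a group.
(A) Si (period 3, group 14) vs C (period 2, group 14): the stated order contradicts the simple trend.
(B) F (period 2, group 17) vs As (period 4, group 15): the stated order agrees with the simple trend.
(C) Cl (period 3, group 17) vs Cs (period 6, group 1): the stated order agrees with the simple trend.
(D) H (period 1, group 1) vs K (period 4, group 1): the stated order agrees with the simple trend.
The exception is (A): Si's larger, more diffuse 3p orbitals accept an added electron slightly more readily than C's compact 2p.

(A)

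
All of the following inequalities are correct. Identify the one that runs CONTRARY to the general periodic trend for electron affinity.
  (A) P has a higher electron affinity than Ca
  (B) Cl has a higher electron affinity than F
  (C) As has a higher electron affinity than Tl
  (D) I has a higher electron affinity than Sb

The general trend: electron affinity increases across a period and decreases down a group.
(A) P (period 3, group 15) vs Ca (period 4, group 2): the stated order agrees with the simple trend.
(B) Cl (period 3, group 17) vs F (period 2, group 17): the stated order contradicts the simple trend.
(C) As (period 4, group 15) vs Tl (period 6, group 13): the stated order agrees with the simple trend.
(D) I (period 5, group 17) vs Sb (period 5, group 15): the stated order agrees with the simple trend.
The exception is (B): F's small 2p subshell makes the incoming electron feel strong e⁻–e⁻ repulsion, so Cl actually releases more energy on gaining an electron.

(B)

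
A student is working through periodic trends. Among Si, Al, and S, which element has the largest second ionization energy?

S

Consider each +1 ion: Si⁺ still has 3 valence electrons; Al⁺ still has 2 valence electrons; S⁺ still has 5 valence electrons.
All are still removing valence electrons, so compare the +1 ions as you would atoms: IE_2 generally rises across a period (higher Z_eff) and falls down a group (larger shell), subject to the usual subshell exceptions.
Valence configurations: Si⁺ [Ne]3s²3p¹, Al⁺ [Ne]3s², S⁺ [Ne]3s²3p³.
Si⁺ loses a lone 3p electron whereas Al⁺ must break into a filled 3s² pair, so IE_2(Al) > IE_2(Si) even though Si has the higher nuclear charge.
The numbers (kJ/mol): Si 1577, Al 1817, S 2252.
Putting it together, IE_2: Si < Al < S.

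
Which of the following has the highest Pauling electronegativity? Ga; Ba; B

B is in period 2, group 13; Ga is in period 4, group 13; Ba is in period 6, group 2.
EN rises left→right (higher Z_eff, smaller atoms) and falls top→bottom (larger, more shielded atoms).
These span different periods and groups, so the two trends combine.
Ga > Ba: both effects reinforce here, so Ga is clearly the higher of the two.
B > Ga: they share group 13; the group trend gives B the larger value.
For reference (Pauling): B 2.04, Ga 1.81, Ba 0.89.
The highest Pauling electronegativity among these belongs to B.

B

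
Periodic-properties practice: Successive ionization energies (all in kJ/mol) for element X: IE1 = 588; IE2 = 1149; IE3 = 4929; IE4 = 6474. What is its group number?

Group 2

Look for the largest jump between consecutive ionization energies: IE3/IE2 ≈ 4.3, far larger than any earlier ratio.
That jump marks the point where a core electron is being removed. So the atom has 2 valence electrons.
A main-group element with 2 valence electrons is in group 2.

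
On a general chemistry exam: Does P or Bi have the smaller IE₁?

Bi

Removing the outermost electron gets harder across a period and easier down a group.
All are in group 15, so first ionization energy increases up the group.
So Bi has the smaller IE₁ (Bi < P).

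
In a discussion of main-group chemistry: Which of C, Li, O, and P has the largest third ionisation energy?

Li

After 2 electrons have been removed, what remains? C²⁺ still has 2 valence electrons; Li²⁺ is already 1 electron into the core; O²⁺ still has 4 valence electrons; P²⁺ still has 3 valence electrons.
Core electrons are held far more tightly than valence electrons, so Li tops the IE_3 order.
Valence configurations: C²⁺ [He]2s², O²⁺ [He]2s²2p², P²⁺ [Ne]3s²3p¹.
Approximate IE_3 values (kJ/mol): C 4620, Li 11815, O 5300, P 2914.
So the third ionization energies run P < C < O < Li.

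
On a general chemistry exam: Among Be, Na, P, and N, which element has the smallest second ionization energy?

The second ionization energy removes an electron from the +1 ion. For each element: Be⁺ still has 1 valence electron; Na⁺ is the bare [Ne] core; P⁺ still has 4 valence electrons; N⁺ still has 4 valence electrons.
Breaking into a closed-shell core is much more expensive than removing a leftover valence electron — Na has the largest IE_2 here.
Valence configurations: Be⁺ [He]2s¹, P⁺ [Ne]3s²3p², N⁺ [He]2s²2p².
The numbers (kJ/mol): Be 1757, Na 4562, P 1907, N 2856.
Putting it together, IE_2: Be < P < N < Na.

Be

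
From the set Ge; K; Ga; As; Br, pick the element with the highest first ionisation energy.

K is in period 4, group 1; Ga is in period 4, group 13; Ge is in period 4, group 14; As is in period 4, group 15; Br is in period 4, group 17.
First ionization energy rises across a period (greater Z_eff holds electrons more tightly) and falls down a group (valence electrons are farther from the nucleus).
All lie in period 4, so first ionization energy increases left to right.
The highest first ionisation energy among these belongs to Br.

Br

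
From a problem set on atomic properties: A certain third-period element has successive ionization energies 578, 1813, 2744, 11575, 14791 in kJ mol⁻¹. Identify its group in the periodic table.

Group 13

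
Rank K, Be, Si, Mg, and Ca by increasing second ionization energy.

The second ionization energy removes an electron from the +1 ion. For each element: K⁺ is the bare [Ar] core; Be⁺ still has 1 valence electron; Si⁺ still has 3 valence electrons; Mg⁺ still has 1 valence electron; Ca⁺ still has 1 valence electron.
Core electrons are held far more tightly than valence electrons, so K tops the IE_2 order.
Valence configurations: Be⁺ [He]2s¹, Si⁺ [Ne]3s²3p¹, Mg⁺ [Ne]3s¹, Ca⁺ [Ar]4s¹.
The numbers (kJ/mol): K 3052, Be 1757, Si 1577, Mg 1451, Ca 1145.
Putting it together, IE_2: Ca < Mg < Si < Be < K.

Ca < Mg < Si < Be < K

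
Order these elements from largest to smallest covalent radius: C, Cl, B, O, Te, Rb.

Rb, Te, Cl, B, C, O

B is in period 2, group 13; C is in period 2, group 14; O is in period 2, group 16; Cl is in period 3, group 17; Rb is in period 5, group 1; Te is in period 5, group 16.
Radius decreases left→right (rising Z_eff, same n) and increases top→bottom (higher n).
These span different periods and groups, so the two trends combine.
C > O: both are in period 2; the period trend gives C the larger value.
B > C: B lies to the left of C in period 2, so the across-period effect alone puts B larger.
Cl > B: period and group pull opposite ways; the down-group shift dominates (99 vs 85 pm).
Te > Cl: relative to Cl, both the across-period and down-group shifts push Te's atomic radius up.
Rb > Te: both are in period 5; the period trend gives Rb the larger value.
For reference (pm): B 85, C 75, O 63, Cl 99, Rb 210, Te 136.
So from largest to smallest: Rb > Te > Cl > B > C > O.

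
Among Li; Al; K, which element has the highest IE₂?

After 1 electron has been removed, what remains? Li⁺ is the bare [He] core; Al⁺ still has 2 valence electrons; K⁺ is the bare [Ar] core.
Breaking into a closed-shell core is much more expensive than removing a leftover valence electron — K and Li have the largest IE_2 here.
Tabulated IE_2 (kJ/mol): Li 7298, Al 1817, K 3052.
Hence IE_2: Al < K < Li.

Li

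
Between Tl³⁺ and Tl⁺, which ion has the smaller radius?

Tl³⁺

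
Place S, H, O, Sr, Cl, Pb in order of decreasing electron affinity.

Cl > S > O > H > Pb > Sr

Atoms with high Z_eff and room in the valence shell (especially the halogens) have the most exothermic electron affinities.
Neither a single period nor a single group — weigh both effects.
Pb > Sr: period and group pull opposite ways; the across-period shift dominates (35 vs 5 kJ/mol).
H > Pb: period and group pull opposite ways; the down-group shift dominates (73 vs 35 kJ/mol).
O > H: the two effects oppose for this pair; the across-period effect wins (141 vs 73 kJ/mol).
S > O: this pair runs against the simple trend — see the exception note.
Cl > S: both are in period 3; the period trend gives Cl the larger value.
Note the exception: S has a higher electron affinity than O, contrary to the simple trend — the compact 2p subshell of O repels the added electron more than S's larger 3p does.
Approximate values (kJ/mol): H 73, O 141, S 200, Cl 349, Sr 5, Pb 35.
So from highest to lowest: Cl > S > O > H > Pb > Sr.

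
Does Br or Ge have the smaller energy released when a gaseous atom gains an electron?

Atoms with high Z_eff and room in the valence shell (especially the halogens) have the most exothermic electron affinities.
All lie in period 4, so electron affinity increases left to right.
So Ge has the smaller energy released when a gaseous atom gains an electron (Ge < Br).

Ge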